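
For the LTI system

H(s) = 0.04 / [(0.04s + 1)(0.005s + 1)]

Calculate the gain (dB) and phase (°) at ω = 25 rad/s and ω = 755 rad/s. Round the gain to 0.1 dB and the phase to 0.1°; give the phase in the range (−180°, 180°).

At ω = 25 rad/s:
pole (1 + j25·0.04) = 1 + j1 → |·| ≈ 1.4142, ∠ ≈ 45.00°
pole (1 + j25·0.005) = 1 + j0.125 → |·| ≈ 1.0078, ∠ ≈ 7.13°
|H| = 0.04 · 1 / (1.4142 · 1.0078) ≈ 0.028066
Gain = 20 log₁₀(0.028066) ≈ -31.04 dB
∠H = (0°) − (45.00° + 7.13°) = -52.13°

At ω = 755 rad/s:
pole (1 + j755·0.04) = 1 + j30.2 → |·| ≈ 30.217, ∠ ≈ 88.10°
pole (1 + j755·0.005) = 1 + j3.775 → |·| ≈ 3.9052, ∠ ≈ 75.16°
|H| = 0.04 · 1 / (30.217 · 3.9052) ≈ 0.00033897
Gain = 20 log₁₀(0.00033897) ≈ -69.40 dB
∠H = (0°) − (88.10° + 75.16°) = -163.26°

ω = 25: -31.0 dB, -52.1°; ω = 755: -69.4 dB, -163.3°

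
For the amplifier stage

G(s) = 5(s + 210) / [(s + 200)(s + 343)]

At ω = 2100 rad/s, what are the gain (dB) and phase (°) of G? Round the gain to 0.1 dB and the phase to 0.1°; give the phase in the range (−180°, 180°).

At s = jω = j2100:
zero (s+210): 210 + j2100 → |·| = √(210²+2100²) = √4454100 ≈ 2110.5, ∠ = arctan(2100/210) ≈ 84.29°
pole (s+200): 200 + j2100 → |·| = √(200²+2100²) = √4450000 ≈ 2109.5, ∠ = arctan(2100/200) ≈ 84.56°
pole (s+343): 343 + j2100 → |·| = √(343²+2100²) = √4527649 ≈ 2127.8, ∠ = arctan(2100/343) ≈ 80.72°
|G| = 5 · 2110.5 / 4.4886e+06 ≈ 0.002351
Gain = 20 log₁₀(0.002351) ≈ -52.57 dB
∠G = 84.29° − 165.28° = -80.99°

-52.6 dB, -81.0°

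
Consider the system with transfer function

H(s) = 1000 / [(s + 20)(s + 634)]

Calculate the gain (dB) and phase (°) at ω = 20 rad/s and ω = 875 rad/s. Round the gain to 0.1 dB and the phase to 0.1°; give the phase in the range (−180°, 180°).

ω = 20: -25.1 dB, -46.8°; ω = 875: -59.5 dB, -142.8°

At s = jω = j20:
pole (s+20): 20 + j20 → |·| = √(20²+20²) = √800 ≈ 28.284, ∠ = arctan(20/20) ≈ 45.00°
pole (s+634): 634 + j20 → |·| = √(634²+20²) = √402356 ≈ 634.32, ∠ = arctan(20/634) ≈ 1.81°
|H| = 1000 / 17941 ≈ 0.055738
Gain = 20 log₁₀(0.055738) ≈ -25.08 dB
∠H = 0.00° − 46.81° = -46.81°

At s = jω = j875:
pole (s+20): 20 + j875 → |·| = √(20²+875²) = √766025 ≈ 875.23, ∠ = arctan(875/20) ≈ 88.69°
pole (s+634): 634 + j875 → |·| = √(634²+875²) = √1167581 ≈ 1080.5, ∠ = arctan(875/634) ≈ 54.07°
|H| = 1000 / 9.4569e+05 ≈ 0.0010574
Gain = 20 log₁₀(0.0010574) ≈ -59.52 dB
∠H = 0.00° − 142.76° = -142.76°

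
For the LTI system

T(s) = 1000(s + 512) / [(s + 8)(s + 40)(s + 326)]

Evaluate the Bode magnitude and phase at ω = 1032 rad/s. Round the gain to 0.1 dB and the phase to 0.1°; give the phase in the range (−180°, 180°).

At s = jω = j1032:
zero (s+512): 512 + j1032 → |·| = √(512²+1032²) = √1327168 ≈ 1152, ∠ = arctan(1032/512) ≈ 63.61°
pole (s+8): 8 + j1032 → |·| = √(8²+1032²) = √1065088 ≈ 1032, ∠ = arctan(1032/8) ≈ 89.56°
pole (s+40): 40 + j1032 → |·| = √(40²+1032²) = √1066624 ≈ 1032.8, ∠ = arctan(1032/40) ≈ 87.78°
pole (s+326): 326 + j1032 → |·| = √(326²+1032²) = √1171300 ≈ 1082.3, ∠ = arctan(1032/326) ≈ 72.47°
|T| = 1000 · 1152 / 1.1536e+09 ≈ 0.00099861
Gain = 20 log₁₀(0.00099861) ≈ -60.01 dB
∠T = 63.61° − 249.81° = -186.20° ≡ 173.80° (principal value)

-60.0 dB, 173.8°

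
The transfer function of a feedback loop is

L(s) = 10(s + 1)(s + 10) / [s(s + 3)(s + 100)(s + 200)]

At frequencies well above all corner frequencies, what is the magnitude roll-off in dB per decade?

Each pole contributes −20 dB/decade at high frequency; each zero contributes +20 dB/decade.
Net: 2 zero(s) − 4 pole(s) → -40 dB/decade.

-40 dB/decade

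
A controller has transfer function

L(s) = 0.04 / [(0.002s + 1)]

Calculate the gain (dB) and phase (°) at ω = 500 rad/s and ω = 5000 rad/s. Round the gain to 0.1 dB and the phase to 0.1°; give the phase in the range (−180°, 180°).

ω = 500: -31.0 dB, -45.0°; ω = 5000: -48.0 dB, -84.3°

At ω = 500 rad/s:
pole (1 + j500·0.002) = 1 + j1 → |·| ≈ 1.4142, ∠ ≈ 45.00°
|L| = 0.04 · 1 / (1.4142) ≈ 0.028285
Gain = 20 log₁₀(0.028285) ≈ -30.97 dB
∠L = (0°) − (45.00°) = -45.00°

At ω = 5000 rad/s:
pole (1 + j5000·0.002) = 1 + j10 → |·| ≈ 10.05, ∠ ≈ 84.29°
|L| = 0.04 · 1 / (10.05) ≈ 0.0039801
Gain = 20 log₁₀(0.0039801) ≈ -48.00 dB
∠L = (0°) − (84.29°) = -84.29°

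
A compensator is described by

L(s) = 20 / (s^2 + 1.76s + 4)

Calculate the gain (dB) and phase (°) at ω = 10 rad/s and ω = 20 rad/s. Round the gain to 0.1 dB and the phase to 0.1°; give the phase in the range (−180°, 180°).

ω = 10: -13.8 dB, -169.6°; ω = 20: -26.0 dB, -174.9°

At s = jω = j10:
quadratic: (j10)² + 1.76·j10 + 4 = -96 + j17.6 → |·| ≈ 97.6, ∠ ≈ 169.61°
|L| = 20 / 97.6 ≈ 0.20492
Gain = 20 log₁₀(0.20492) ≈ -13.77 dB
∠L = 0.00° − 169.61° = -169.61°

At s = jω = j20:
quadratic: (j20)² + 1.76·j20 + 4 = -396 + j35.2 → |·| ≈ 397.56, ∠ ≈ 174.92°
|L| = 20 / 397.56 ≈ 0.050307
Gain = 20 log₁₀(0.050307) ≈ -25.97 dB
∠L = 0.00° − 174.92° = -174.92°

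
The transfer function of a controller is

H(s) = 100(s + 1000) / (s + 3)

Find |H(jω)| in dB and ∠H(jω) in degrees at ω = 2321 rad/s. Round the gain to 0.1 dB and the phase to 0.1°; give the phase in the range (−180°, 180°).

40.7 dB, -23.2°

At s = jω = j2321:
zero (s+1000): 1000 + j2321 → |·| = √(1000²+2321²) = √6387041 ≈ 2527.3, ∠ = arctan(2321/1000) ≈ 66.69°
pole (s+3): 3 + j2321 → |·| = √(3²+2321²) = √5387050 ≈ 2321, ∠ = arctan(2321/3) ≈ 89.93°
|H| = 100 · 2527.3 / 2321 ≈ 108.89
Gain = 20 log₁₀(108.89) ≈ 40.74 dB
∠H = 66.69° − 89.93° = -23.24°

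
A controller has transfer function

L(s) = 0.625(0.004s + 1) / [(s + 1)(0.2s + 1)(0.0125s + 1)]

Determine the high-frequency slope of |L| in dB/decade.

Each pole contributes −20 dB/decade at high frequency; each zero contributes +20 dB/decade.
Net: 1 zero(s) − 3 pole(s) → -40 dB/decade.

-40 dB/decade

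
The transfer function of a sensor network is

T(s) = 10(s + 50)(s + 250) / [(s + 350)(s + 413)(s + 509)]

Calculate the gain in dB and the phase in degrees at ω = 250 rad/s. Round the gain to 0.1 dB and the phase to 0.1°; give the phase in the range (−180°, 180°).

-42.3 dB, 30.8°

At s = jω = j250:
zero (s+50): 50 + j250 → |·| = √(50²+250²) = √65000 ≈ 254.95, ∠ = arctan(250/50) ≈ 78.69°
zero (s+250): 250 + j250 → |·| = √(250²+250²) = √125000 ≈ 353.55, ∠ = arctan(250/250) ≈ 45.00°
pole (s+350): 350 + j250 → |·| = √(350²+250²) = √185000 ≈ 430.12, ∠ = arctan(250/350) ≈ 35.54°
pole (s+413): 413 + j250 → |·| = √(413²+250²) = √233069 ≈ 482.77, ∠ = arctan(250/413) ≈ 31.19°
pole (s+509): 509 + j250 → |·| = √(509²+250²) = √321581 ≈ 567.08, ∠ = arctan(250/509) ≈ 26.16°
|T| = 10 · 90138 / 1.1775e+08 ≈ 0.007655
Gain = 20 log₁₀(0.007655) ≈ -42.32 dB
∠T = 123.69° − 92.89° = 30.80°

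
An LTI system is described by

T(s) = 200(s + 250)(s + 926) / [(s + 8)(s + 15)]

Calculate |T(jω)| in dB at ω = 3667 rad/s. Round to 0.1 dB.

46.3 dB

At s = jω = j3667:
zero (s+250): 250 + j3667 → |·| = √(250²+3667²) = √13509389 ≈ 3675.5, ∠ = arctan(3667/250) ≈ 86.10°
zero (s+926): 926 + j3667 → |·| = √(926²+3667²) = √14304365 ≈ 3782.1, ∠ = arctan(3667/926) ≈ 75.83°
pole (s+8): 8 + j3667 → |·| = √(8²+3667²) = √13446953 ≈ 3667, ∠ = arctan(3667/8) ≈ 89.88°
pole (s+15): 15 + j3667 → |·| = √(15²+3667²) = √13447114 ≈ 3667, ∠ = arctan(3667/15) ≈ 89.77°
|T| = 200 · 1.3901e+07 / 1.3447e+07 ≈ 206.75
Gain = 20 log₁₀(206.75) ≈ 46.31 dB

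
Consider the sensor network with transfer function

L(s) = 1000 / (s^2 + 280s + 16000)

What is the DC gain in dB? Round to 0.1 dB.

L(0) = 1000 / 16000 = 0.0625
20 log₁₀(0.0625) ≈ -24.08 dB

-24.1 dB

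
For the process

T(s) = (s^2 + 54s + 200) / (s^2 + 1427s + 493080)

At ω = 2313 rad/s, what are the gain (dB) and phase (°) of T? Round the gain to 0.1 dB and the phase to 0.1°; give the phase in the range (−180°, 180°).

Substitute s = j2313:
Numerator: (j2313)^2 + 54(j2313) + 200 = -5349769 + j124902
Denominator: (j2313)^2 + 1427(j2313) + 493080 = -4856889 + j3300651
|N| = √(5349769² + 124902²) ≈ 5.3512e+06, ∠N ≈ 178.66°
|D| = √(4856889² + 3300651²) ≈ 5.8723e+06, ∠D ≈ 145.80°
|T| = 5.3512e+06 / 5.8723e+06 ≈ 0.91126
Gain = 20 log₁₀(0.91126) ≈ -0.81 dB
∠T = 178.66° − 145.80° = 32.86°

-0.8 dB, 32.9°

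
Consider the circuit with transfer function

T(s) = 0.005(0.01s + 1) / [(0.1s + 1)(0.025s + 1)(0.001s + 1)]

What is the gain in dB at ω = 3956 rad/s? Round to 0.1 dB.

At ω = 3956 rad/s:
zero (1 + j3956·0.01) = 1 + j39.56 → |·| ≈ 39.573, ∠ ≈ 88.55°
pole (1 + j3956·0.1) = 1 + j395.6 → |·| ≈ 395.6, ∠ ≈ 89.86°
pole (1 + j3956·0.025) = 1 + j98.9 → |·| ≈ 98.905, ∠ ≈ 89.42°
pole (1 + j3956·0.001) = 1 + j3.956 → |·| ≈ 4.0804, ∠ ≈ 75.81°
|T| = 0.005 · 39.573 / (395.6 · 98.905 · 4.0804) ≈ 1.2393e-06
Gain = 20 log₁₀(1.2393e-06) ≈ -118.14 dB

-118.1 dB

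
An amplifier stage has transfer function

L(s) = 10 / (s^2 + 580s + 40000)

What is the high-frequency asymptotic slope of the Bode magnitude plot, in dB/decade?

-40 dB/decade

Each pole contributes −20 dB/decade at high frequency; each zero contributes +20 dB/decade.
Net: 0 zero(s) − 2 pole(s) → -40 dB/decade.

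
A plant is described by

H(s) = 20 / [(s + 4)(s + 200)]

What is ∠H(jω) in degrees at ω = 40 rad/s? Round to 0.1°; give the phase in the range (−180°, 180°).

At s = jω = j40:
pole (s+4): 4 + j40 → |·| = √(4²+40²) = √1616 ≈ 40.2, ∠ = arctan(40/4) ≈ 84.29°
pole (s+200): 200 + j40 → |·| = √(200²+40²) = √41600 ≈ 203.96, ∠ = arctan(40/200) ≈ 11.31°
∠H = 0.00° − 95.60° = -95.60°

-95.6°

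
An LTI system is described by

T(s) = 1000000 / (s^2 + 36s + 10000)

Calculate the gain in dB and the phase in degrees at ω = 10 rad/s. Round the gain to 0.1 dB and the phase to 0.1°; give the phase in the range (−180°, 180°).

At s = jω = j10:
quadratic: (j10)² + 36·j10 + 10000 = 9900 + j360 → |·| ≈ 9906.5, ∠ ≈ 2.08°
|T| = 1000000 / 9906.5 ≈ 100.94
Gain = 20 log₁₀(100.94) ≈ 40.08 dB
∠T = 0.00° − 2.08° = -2.08°

40.1 dB, -2.1°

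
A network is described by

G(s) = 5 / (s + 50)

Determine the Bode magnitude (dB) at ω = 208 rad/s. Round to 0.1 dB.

Substitute s = j208:
Numerator: 5 = 5 + j0
Denominator: (j208) + 50 = 50 + j208
|N| = √(5² + 0²) ≈ 5, ∠N ≈ 0.00°
|D| = √(50² + 208²) ≈ 213.93, ∠D ≈ 76.48°
|G| = 5 / 213.93 ≈ 0.023372
Gain = 20 log₁₀(0.023372) ≈ -32.63 dB

-32.6 dB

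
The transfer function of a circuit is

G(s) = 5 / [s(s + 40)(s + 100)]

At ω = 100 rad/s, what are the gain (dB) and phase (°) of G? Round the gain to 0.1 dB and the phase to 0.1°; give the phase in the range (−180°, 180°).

At s = jω = j100:
pole (s+40): 40 + j100 → |·| = √(40²+100²) = √11600 ≈ 107.7, ∠ = arctan(100/40) ≈ 68.20°
pole (s+100): 100 + j100 → |·| = √(100²+100²) = √20000 ≈ 141.42, ∠ = arctan(100/100) ≈ 45.00°
pole at origin: |s| = 100, ∠ = 90.00° (in denominator)
|G| = 5 / 1.5231e+06 ≈ 3.2828e-06
Gain = 20 log₁₀(3.2828e-06) ≈ -109.68 dB
∠G = 0.00° − 203.20° = -203.20° ≡ 156.80° (principal value)

-109.7 dB, 156.8°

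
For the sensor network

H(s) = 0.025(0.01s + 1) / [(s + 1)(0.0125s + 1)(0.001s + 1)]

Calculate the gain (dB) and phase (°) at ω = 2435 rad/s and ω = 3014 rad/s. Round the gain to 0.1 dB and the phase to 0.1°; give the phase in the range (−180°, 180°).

ω = 2435: -110.1 dB, -158.1°; ω = 3014: -113.6 dB, -162.0°

At ω = 2435 rad/s:
zero (1 + j2435·0.01) = 1 + j24.35 → |·| ≈ 24.371, ∠ ≈ 87.65°
pole (1 + j2435·1) = 1 + j2435 → |·| ≈ 2435, ∠ ≈ 89.98°
pole (1 + j2435·0.0125) = 1 + j30.4375 → |·| ≈ 30.454, ∠ ≈ 88.12°
pole (1 + j2435·0.001) = 1 + j2.435 → |·| ≈ 2.6323, ∠ ≈ 67.67°
|H| = 0.025 · 24.371 / (2435 · 30.454 · 2.6323) ≈ 3.1213e-06
Gain = 20 log₁₀(3.1213e-06) ≈ -110.11 dB
∠H = (87.65°) − (89.98° + 88.12° + 67.67°) = -158.12°

At ω = 3014 rad/s:
zero (1 + j3014·0.01) = 1 + j30.14 → |·| ≈ 30.157, ∠ ≈ 88.10°
pole (1 + j3014·1) = 1 + j3014 → |·| ≈ 3014, ∠ ≈ 89.98°
pole (1 + j3014·0.0125) = 1 + j37.675 → |·| ≈ 37.688, ∠ ≈ 88.48°
pole (1 + j3014·0.001) = 1 + j3.014 → |·| ≈ 3.1756, ∠ ≈ 71.64°
|H| = 0.025 · 30.157 / (3014 · 37.688 · 3.1756) ≈ 2.09e-06
Gain = 20 log₁₀(2.09e-06) ≈ -113.60 dB
∠H = (88.10°) − (89.98° + 88.48° + 71.64°) = -162.00°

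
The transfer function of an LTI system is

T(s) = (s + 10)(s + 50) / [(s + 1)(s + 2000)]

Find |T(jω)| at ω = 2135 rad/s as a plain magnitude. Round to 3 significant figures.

At s = jω = j2135:
zero (s+10): 10 + j2135 → |·| = √(10²+2135²) = √4558325 ≈ 2135, ∠ = arctan(2135/10) ≈ 89.73°
zero (s+50): 50 + j2135 → |·| = √(50²+2135²) = √4560725 ≈ 2135.6, ∠ = arctan(2135/50) ≈ 88.66°
pole (s+1): 1 + j2135 → |·| = √(1²+2135²) = √4558226 ≈ 2135, ∠ = arctan(2135/1) ≈ 89.97°
pole (s+2000): 2000 + j2135 → |·| = √(2000²+2135²) = √8558225 ≈ 2925.4, ∠ = arctan(2135/2000) ≈ 46.87°
|T| = 1 · 4.5595e+06 / 6.2457e+06 ≈ 0.73002

0.730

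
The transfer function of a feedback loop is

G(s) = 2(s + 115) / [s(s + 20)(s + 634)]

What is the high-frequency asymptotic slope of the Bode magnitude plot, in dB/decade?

-40 dB/decade

Each pole contributes −20 dB/decade at high frequency; each zero contributes +20 dB/decade.
Net: 1 zero(s) − 3 pole(s) → -40 dB/decade.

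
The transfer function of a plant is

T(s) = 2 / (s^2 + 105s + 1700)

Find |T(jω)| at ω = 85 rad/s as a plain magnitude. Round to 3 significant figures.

Substitute s = j85:
Numerator: 2 = 2 + j0
Denominator: (j85)^2 + 105(j85) + 1700 = -5525 + j8925
|N| = √(2² + 0²) ≈ 2, ∠N ≈ 0.00°
|D| = √(5525² + 8925²) ≈ 10497, ∠D ≈ 121.76°
|T| = 2 / 10497 ≈ 0.00019053

0.000191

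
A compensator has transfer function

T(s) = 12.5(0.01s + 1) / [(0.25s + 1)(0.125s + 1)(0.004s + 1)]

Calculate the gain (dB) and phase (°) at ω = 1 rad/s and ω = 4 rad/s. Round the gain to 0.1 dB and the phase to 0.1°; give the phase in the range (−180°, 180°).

At ω = 1 rad/s:
zero (1 + j1·0.01) = 1 + j0.01 → |·| ≈ 1, ∠ ≈ 0.57°
pole (1 + j1·0.25) = 1 + j0.25 → |·| ≈ 1.0308, ∠ ≈ 14.04°
pole (1 + j1·0.125) = 1 + j0.125 → |·| ≈ 1.0078, ∠ ≈ 7.13°
pole (1 + j1·0.004) = 1 + j0.004 → |·| ≈ 1, ∠ ≈ 0.23°
|T| = 12.5 · 1 / (1.0308 · 1.0078 · 1) ≈ 12.033
Gain = 20 log₁₀(12.033) ≈ 21.61 dB
∠T = (0.57°) − (14.04° + 7.13° + 0.23°) = -20.83°

At ω = 4 rad/s:
zero (1 + j4·0.01) = 1 + j0.04 → |·| ≈ 1.0008, ∠ ≈ 2.29°
pole (1 + j4·0.25) = 1 + j1 → |·| ≈ 1.4142, ∠ ≈ 45.00°
pole (1 + j4·0.125) = 1 + j0.5 → |·| ≈ 1.118, ∠ ≈ 26.57°
pole (1 + j4·0.004) = 1 + j0.016 → |·| ≈ 1.0001, ∠ ≈ 0.92°
|T| = 12.5 · 1.0008 / (1.4142 · 1.118 · 1.0001) ≈ 7.9115
Gain = 20 log₁₀(7.9115) ≈ 17.97 dB
∠T = (2.29°) − (45.00° + 26.57° + 0.92°) = -70.20°

ω = 1: 21.6 dB, -20.8°; ω = 4: 18.0 dB, -70.2°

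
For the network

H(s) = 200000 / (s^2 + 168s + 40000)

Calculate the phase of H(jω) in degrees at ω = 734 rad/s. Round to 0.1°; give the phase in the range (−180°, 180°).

At s = jω = j734:
quadratic: (j734)² + 168·j734 + 40000 = -498756 + j123312 → |·| ≈ 5.1377e+05, ∠ ≈ 166.11°
∠H = 0.00° − 166.11° = -166.11°

-166.1°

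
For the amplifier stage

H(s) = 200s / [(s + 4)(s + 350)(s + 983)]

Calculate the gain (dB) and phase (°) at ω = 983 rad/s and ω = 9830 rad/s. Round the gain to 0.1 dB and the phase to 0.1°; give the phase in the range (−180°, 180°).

ω = 983: -77.2 dB, -115.2°; ω = 9830: -113.7 dB, -172.2°

At s = jω = j983:
zero at origin: s = j983 → |·| = 983, ∠ = 90.00°
pole (s+4): 4 + j983 → |·| = √(4²+983²) = √966305 ≈ 983.01, ∠ = arctan(983/4) ≈ 89.77°
pole (s+350): 350 + j983 → |·| = √(350²+983²) = √1088789 ≈ 1043.5, ∠ = arctan(983/350) ≈ 70.40°
pole (s+983): 983 + j983 → |·| = √(983²+983²) = √1932578 ≈ 1390.2, ∠ = arctan(983/983) ≈ 45.00°
|H| = 200 · 983 / 1.426e+09 ≈ 0.00013787
Gain = 20 log₁₀(0.00013787) ≈ -77.21 dB
∠H = 90.00° − 205.17° = -115.17°

At s = jω = j9830:
zero at origin: s = j9830 → |·| = 9830, ∠ = 90.00°
pole (s+4): 4 + j9830 → |·| = √(4²+9830²) = √96628916 ≈ 9830, ∠ = arctan(9830/4) ≈ 89.98°
pole (s+350): 350 + j9830 → |·| = √(350²+9830²) = √96751400 ≈ 9836.2, ∠ = arctan(9830/350) ≈ 87.96°
pole (s+983): 983 + j9830 → |·| = √(983²+9830²) = √97595189 ≈ 9879, ∠ = arctan(9830/983) ≈ 84.29°
|H| = 200 · 9830 / 9.552e+11 ≈ 2.0582e-06
Gain = 20 log₁₀(2.0582e-06) ≈ -113.73 dB
∠H = 90.00° − 262.23° = -172.23°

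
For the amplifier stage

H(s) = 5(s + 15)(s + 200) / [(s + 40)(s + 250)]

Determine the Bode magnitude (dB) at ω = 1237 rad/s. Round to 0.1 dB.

At s = jω = j1237:
zero (s+15): 15 + j1237 → |·| = √(15²+1237²) = √1530394 ≈ 1237.1, ∠ = arctan(1237/15) ≈ 89.31°
zero (s+200): 200 + j1237 → |·| = √(200²+1237²) = √1570169 ≈ 1253.1, ∠ = arctan(1237/200) ≈ 80.82°
pole (s+40): 40 + j1237 → |·| = √(40²+1237²) = √1531769 ≈ 1237.6, ∠ = arctan(1237/40) ≈ 88.15°
pole (s+250): 250 + j1237 → |·| = √(250²+1237²) = √1592669 ≈ 1262, ∠ = arctan(1237/250) ≈ 78.57°
|H| = 5 · 1.5502e+06 / 1.5619e+06 ≈ 4.9625
Gain = 20 log₁₀(4.9625) ≈ 13.91 dB

13.9 dB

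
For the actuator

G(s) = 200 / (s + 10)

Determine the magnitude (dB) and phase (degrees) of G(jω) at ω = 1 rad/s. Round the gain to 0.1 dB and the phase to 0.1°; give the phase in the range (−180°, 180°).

26.0 dB, -5.7°

Substitute s = j1:
Numerator: 200 = 200 + j0
Denominator: (j1) + 10 = 10 + j1
|N| = √(200² + 0²) ≈ 200, ∠N ≈ 0.00°
|D| = √(10² + 1²) ≈ 10.05, ∠D ≈ 5.71°
|G| = 200 / 10.05 ≈ 19.9
Gain = 20 log₁₀(19.9) ≈ 25.98 dB
∠G = 0.00° − 5.71° = -5.71°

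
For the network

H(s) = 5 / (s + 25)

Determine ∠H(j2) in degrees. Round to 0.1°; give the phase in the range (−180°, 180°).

At s = jω = j2:
pole (s+25): 25 + j2 → |·| = √(25²+2²) = √629 ≈ 25.08, ∠ = arctan(2/25) ≈ 4.57°
∠H = 0.00° − 4.57° = -4.57°

-4.6°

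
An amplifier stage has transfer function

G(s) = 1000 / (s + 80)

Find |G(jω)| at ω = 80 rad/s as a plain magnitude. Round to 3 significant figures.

8.84

At s = jω = j80:
pole (s+80): 80 + j80 → |·| = √(80²+80²) = √12800 ≈ 113.14, ∠ = arctan(80/80) ≈ 45.00°
|G| = 1000 / 113.14 ≈ 8.8386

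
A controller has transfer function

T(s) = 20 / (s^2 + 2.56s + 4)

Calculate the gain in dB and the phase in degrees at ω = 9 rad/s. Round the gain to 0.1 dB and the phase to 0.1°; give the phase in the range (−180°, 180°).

-12.1 dB, -163.3°

At s = jω = j9:
quadratic: (j9)² + 2.56·j9 + 4 = -77 + j23.04 → |·| ≈ 80.373, ∠ ≈ 163.34°
|T| = 20 / 80.373 ≈ 0.24884
Gain = 20 log₁₀(0.24884) ≈ -12.08 dB
∠T = 0.00° − 163.34° = -163.34°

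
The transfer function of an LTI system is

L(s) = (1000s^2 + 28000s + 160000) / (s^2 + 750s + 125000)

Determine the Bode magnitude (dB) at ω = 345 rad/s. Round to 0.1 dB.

Substitute s = j345:
Numerator: 1000(j345)^2 + 28000(j345) + 160000 = -118865000 + j9660000
Denominator: (j345)^2 + 750(j345) + 125000 = 5975 + j258750
|N| = √(118865000² + 9660000²) ≈ 1.1926e+08, ∠N ≈ 175.35°
|D| = √(5975² + 258750²) ≈ 2.5882e+05, ∠D ≈ 88.68°
|L| = 1.1926e+08 / 2.5882e+05 ≈ 460.78
Gain = 20 log₁₀(460.78) ≈ 53.27 dB

53.3 dB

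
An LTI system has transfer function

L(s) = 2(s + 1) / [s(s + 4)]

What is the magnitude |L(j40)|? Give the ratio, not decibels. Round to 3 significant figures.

0.0498

At s = jω = j40:
zero (s+1): 1 + j40 → |·| = √(1²+40²) = √1601 ≈ 40.012, ∠ = arctan(40/1) ≈ 88.57°
pole (s+4): 4 + j40 → |·| = √(4²+40²) = √1616 ≈ 40.2, ∠ = arctan(40/4) ≈ 84.29°
pole at origin: |s| = 40, ∠ = 90.00° (in denominator)
|L| = 2 · 40.012 / 1608 ≈ 0.049766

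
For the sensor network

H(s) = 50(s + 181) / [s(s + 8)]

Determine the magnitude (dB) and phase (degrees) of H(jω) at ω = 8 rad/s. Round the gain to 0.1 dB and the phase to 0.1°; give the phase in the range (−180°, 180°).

At s = jω = j8:
zero (s+181): 181 + j8 → |·| = √(181²+8²) = √32825 ≈ 181.18, ∠ = arctan(8/181) ≈ 2.53°
pole (s+8): 8 + j8 → |·| = √(8²+8²) = √128 ≈ 11.314, ∠ = arctan(8/8) ≈ 45.00°
pole at origin: |s| = 8, ∠ = 90.00° (in denominator)
|H| = 50 · 181.18 / 90.512 ≈ 100.09
Gain = 20 log₁₀(100.09) ≈ 40.01 dB
∠H = 2.53° − 135.00° = -132.47°

40.0 dB, -132.5°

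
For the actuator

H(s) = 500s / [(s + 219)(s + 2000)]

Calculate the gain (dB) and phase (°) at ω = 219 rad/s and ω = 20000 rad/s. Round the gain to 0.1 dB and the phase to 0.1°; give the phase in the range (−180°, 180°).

ω = 219: -15.1 dB, 38.8°; ω = 20000: -32.1 dB, -83.7°

At s = jω = j219:
zero at origin: s = j219 → |·| = 219, ∠ = 90.00°
pole (s+219): 219 + j219 → |·| = √(219²+219²) = √95922 ≈ 309.71, ∠ = arctan(219/219) ≈ 45.00°
pole (s+2000): 2000 + j219 → |·| = √(2000²+219²) = √4047961 ≈ 2012, ∠ = arctan(219/2000) ≈ 6.25°
|H| = 500 · 219 / 6.2314e+05 ≈ 0.17572
Gain = 20 log₁₀(0.17572) ≈ -15.10 dB
∠H = 90.00° − 51.25° = 38.75°

At s = jω = j20000:
zero at origin: s = j20000 → |·| = 20000, ∠ = 90.00°
pole (s+219): 219 + j20000 → |·| = √(219²+20000²) = √400047961 ≈ 20001, ∠ = arctan(20000/219) ≈ 89.37°
pole (s+2000): 2000 + j20000 → |·| = √(2000²+20000²) = √404000000 ≈ 20100, ∠ = arctan(20000/2000) ≈ 84.29°
|H| = 500 · 20000 / 4.0202e+08 ≈ 0.024874
Gain = 20 log₁₀(0.024874) ≈ -32.09 dB
∠H = 90.00° − 173.66° = -83.66°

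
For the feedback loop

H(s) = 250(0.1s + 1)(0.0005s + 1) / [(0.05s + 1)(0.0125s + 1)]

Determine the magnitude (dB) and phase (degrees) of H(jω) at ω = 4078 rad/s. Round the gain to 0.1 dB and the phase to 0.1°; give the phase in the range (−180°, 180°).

At ω = 4078 rad/s:
zero (1 + j4078·0.1) = 1 + j407.8 → |·| ≈ 407.8, ∠ ≈ 89.86°
zero (1 + j4078·0.0005) = 1 + j2.039 → |·| ≈ 2.271, ∠ ≈ 63.87°
pole (1 + j4078·0.05) = 1 + j203.9 → |·| ≈ 203.9, ∠ ≈ 89.72°
pole (1 + j4078·0.0125) = 1 + j50.975 → |·| ≈ 50.985, ∠ ≈ 88.88°
|H| = 250 · 407.8 · 2.271 / (203.9 · 50.985) ≈ 22.271
Gain = 20 log₁₀(22.271) ≈ 26.95 dB
∠H = (89.86° + 63.87°) − (89.72° + 88.88°) = -24.87°

27.0 dB, -24.9°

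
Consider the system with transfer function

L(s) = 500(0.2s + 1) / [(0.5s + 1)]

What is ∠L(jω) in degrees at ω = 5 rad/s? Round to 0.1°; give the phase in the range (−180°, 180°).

At ω = 5 rad/s:
zero (1 + j5·0.2) = 1 + j1 → |·| ≈ 1.4142, ∠ ≈ 45.00°
pole (1 + j5·0.5) = 1 + j2.5 → |·| ≈ 2.6926, ∠ ≈ 68.20°
∠L = (45.00°) − (68.20°) = -23.20°

-23.2°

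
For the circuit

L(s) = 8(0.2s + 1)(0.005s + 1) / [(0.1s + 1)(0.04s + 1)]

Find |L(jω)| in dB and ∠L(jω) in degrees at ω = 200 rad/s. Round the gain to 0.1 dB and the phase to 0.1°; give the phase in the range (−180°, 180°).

At ω = 200 rad/s:
zero (1 + j200·0.2) = 1 + j40 → |·| ≈ 40.012, ∠ ≈ 88.57°
zero (1 + j200·0.005) = 1 + j1 → |·| ≈ 1.4142, ∠ ≈ 45.00°
pole (1 + j200·0.1) = 1 + j20 → |·| ≈ 20.025, ∠ ≈ 87.14°
pole (1 + j200·0.04) = 1 + j8 → |·| ≈ 8.0623, ∠ ≈ 82.87°
|L| = 8 · 40.012 · 1.4142 / (20.025 · 8.0623) ≈ 2.8039
Gain = 20 log₁₀(2.8039) ≈ 8.96 dB
∠L = (88.57° + 45.00°) − (87.14° + 82.87°) = -36.44°

9.0 dB, -36.4°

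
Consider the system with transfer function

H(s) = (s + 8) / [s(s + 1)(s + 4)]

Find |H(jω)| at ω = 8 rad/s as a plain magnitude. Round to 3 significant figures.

At s = jω = j8:
zero (s+8): 8 + j8 → |·| = √(8²+8²) = √128 ≈ 11.314, ∠ = arctan(8/8) ≈ 45.00°
pole (s+1): 1 + j8 → |·| = √(1²+8²) = √65 ≈ 8.0623, ∠ = arctan(8/1) ≈ 82.87°
pole (s+4): 4 + j8 → |·| = √(4²+8²) = √80 ≈ 8.9443, ∠ = arctan(8/4) ≈ 63.43°
pole at origin: |s| = 8, ∠ = 90.00° (in denominator)
|H| = 1 · 11.314 / 576.89 ≈ 0.019612

0.0196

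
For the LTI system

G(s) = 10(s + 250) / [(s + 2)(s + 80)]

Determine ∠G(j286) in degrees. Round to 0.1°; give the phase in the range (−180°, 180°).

At s = jω = j286:
zero (s+250): 250 + j286 → |·| = √(250²+286²) = √144296 ≈ 379.86, ∠ = arctan(286/250) ≈ 48.84°
pole (s+2): 2 + j286 → |·| = √(2²+286²) = √81800 ≈ 286.01, ∠ = arctan(286/2) ≈ 89.60°
pole (s+80): 80 + j286 → |·| = √(80²+286²) = √88196 ≈ 296.98, ∠ = arctan(286/80) ≈ 74.37°
∠G = 48.84° − 163.97° = -115.13°

-115.1°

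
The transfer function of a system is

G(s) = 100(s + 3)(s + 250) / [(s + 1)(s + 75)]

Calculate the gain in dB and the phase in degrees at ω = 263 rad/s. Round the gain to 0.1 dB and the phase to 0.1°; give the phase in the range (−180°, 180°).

At s = jω = j263:
zero (s+3): 3 + j263 → |·| = √(3²+263²) = √69178 ≈ 263.02, ∠ = arctan(263/3) ≈ 89.35°
zero (s+250): 250 + j263 → |·| = √(250²+263²) = √131669 ≈ 362.86, ∠ = arctan(263/250) ≈ 46.45°
pole (s+1): 1 + j263 → |·| = √(1²+263²) = √69170 ≈ 263, ∠ = arctan(263/1) ≈ 89.78°
pole (s+75): 75 + j263 → |·| = √(75²+263²) = √74794 ≈ 273.48, ∠ = arctan(263/75) ≈ 74.08°
|G| = 100 · 95439 / 71925 ≈ 132.69
Gain = 20 log₁₀(132.69) ≈ 42.46 dB
∠G = 135.80° − 163.86° = -28.06°

42.5 dB, -28.1°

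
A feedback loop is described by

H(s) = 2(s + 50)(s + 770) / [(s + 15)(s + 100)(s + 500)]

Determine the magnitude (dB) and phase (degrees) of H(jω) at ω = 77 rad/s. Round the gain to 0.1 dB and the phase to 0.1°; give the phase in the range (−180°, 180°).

At s = jω = j77:
zero (s+50): 50 + j77 → |·| = √(50²+77²) = √8429 ≈ 91.81, ∠ = arctan(77/50) ≈ 57.00°
zero (s+770): 770 + j77 → |·| = √(770²+77²) = √598829 ≈ 773.84, ∠ = arctan(77/770) ≈ 5.71°
pole (s+15): 15 + j77 → |·| = √(15²+77²) = √6154 ≈ 78.447, ∠ = arctan(77/15) ≈ 78.98°
pole (s+100): 100 + j77 → |·| = √(100²+77²) = √15929 ≈ 126.21, ∠ = arctan(77/100) ≈ 37.60°
pole (s+500): 500 + j77 → |·| = √(500²+77²) = √255929 ≈ 505.89, ∠ = arctan(77/500) ≈ 8.75°
|H| = 2 · 71046 / 5.0087e+06 ≈ 0.028369
Gain = 20 log₁₀(0.028369) ≈ -30.94 dB
∠H = 62.71° − 125.33° = -62.62°

-30.9 dB, -62.6°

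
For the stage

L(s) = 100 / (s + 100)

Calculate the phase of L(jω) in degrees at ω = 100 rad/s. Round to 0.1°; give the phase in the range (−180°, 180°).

Substitute s = j100:
Numerator: 100 = 100 + j0
Denominator: (j100) + 100 = 100 + j100
|N| = √(100² + 0²) ≈ 100, ∠N ≈ 0.00°
|D| = √(100² + 100²) ≈ 141.42, ∠D ≈ 45.00°
∠L = 0.00° − 45.00° = -45.00°

-45.0°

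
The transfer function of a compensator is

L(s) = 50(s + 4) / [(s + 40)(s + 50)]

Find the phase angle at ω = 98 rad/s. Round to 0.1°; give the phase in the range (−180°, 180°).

At s = jω = j98:
zero (s+4): 4 + j98 → |·| = √(4²+98²) = √9620 ≈ 98.082, ∠ = arctan(98/4) ≈ 87.66°
pole (s+40): 40 + j98 → |·| = √(40²+98²) = √11204 ≈ 105.85, ∠ = arctan(98/40) ≈ 67.80°
pole (s+50): 50 + j98 → |·| = √(50²+98²) = √12104 ≈ 110.02, ∠ = arctan(98/50) ≈ 62.97°
∠L = 87.66° − 130.77° = -43.11°

-43.1°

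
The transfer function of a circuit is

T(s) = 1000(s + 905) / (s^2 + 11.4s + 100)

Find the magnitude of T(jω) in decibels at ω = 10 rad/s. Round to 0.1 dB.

78.0 dB

At s = jω = j10:
zero (s+905): 905 + j10 → |·| = √(905²+10²) = √819125 ≈ 905.06, ∠ = arctan(10/905) ≈ 0.63°
quadratic: (j10)² + 11.4·j10 + 100 = 0 + j114 → |·| ≈ 114, ∠ ≈ 90.00°
|T| = 1000 · 905.06 / 114 ≈ 7939.1
Gain = 20 log₁₀(7939.1) ≈ 78.00 dB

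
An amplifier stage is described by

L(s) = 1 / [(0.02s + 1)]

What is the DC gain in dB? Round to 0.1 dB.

0.0 dB

L(0) = 1 · 1 / 1 = 1
20 log₁₀(1) ≈ 0.00 dB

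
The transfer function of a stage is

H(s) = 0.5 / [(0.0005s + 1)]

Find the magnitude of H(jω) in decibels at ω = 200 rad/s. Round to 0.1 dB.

At ω = 200 rad/s:
pole (1 + j200·0.0005) = 1 + j0.1 → |·| ≈ 1.005, ∠ ≈ 5.71°
|H| = 0.5 · 1 / (1.005) ≈ 0.49751
Gain = 20 log₁₀(0.49751) ≈ -6.06 dB

-6.1 dB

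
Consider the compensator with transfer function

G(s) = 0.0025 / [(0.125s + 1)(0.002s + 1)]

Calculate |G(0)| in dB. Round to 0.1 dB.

-52.0 dB

G(0) = 0.0025 · 1 / 1 = 0.0025
20 log₁₀(0.0025) ≈ -52.04 dB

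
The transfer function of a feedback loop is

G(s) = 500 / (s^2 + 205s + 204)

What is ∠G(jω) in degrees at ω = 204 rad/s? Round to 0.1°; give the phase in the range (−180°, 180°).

-134.7°

Substitute s = j204:
Numerator: 500 = 500 + j0
Denominator: (j204)^2 + 205(j204) + 204 = -41412 + j41820
|N| = √(500² + 0²) ≈ 500, ∠N ≈ 0.00°
|D| = √(41412² + 41820²) ≈ 58855, ∠D ≈ 134.72°
∠G = 0.00° − 134.72° = -134.72°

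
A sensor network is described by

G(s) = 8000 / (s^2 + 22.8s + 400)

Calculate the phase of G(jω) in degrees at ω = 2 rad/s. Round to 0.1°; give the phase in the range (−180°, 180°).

-6.6°

At s = jω = j2:
quadratic: (j2)² + 22.8·j2 + 400 = 396 + j45.6 → |·| ≈ 398.62, ∠ ≈ 6.57°
∠G = 0.00° − 6.57° = -6.57°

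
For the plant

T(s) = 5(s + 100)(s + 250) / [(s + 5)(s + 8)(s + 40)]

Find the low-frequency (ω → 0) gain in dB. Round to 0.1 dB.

T(0) = 5·100·250 / (5·8·40) = 78.125
20 log₁₀(78.125) ≈ 37.86 dB

37.9 dB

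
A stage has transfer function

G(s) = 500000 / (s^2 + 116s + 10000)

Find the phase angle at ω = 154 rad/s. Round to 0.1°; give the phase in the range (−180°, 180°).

-127.5°

At s = jω = j154:
quadratic: (j154)² + 116·j154 + 10000 = -13716 + j17864 → |·| ≈ 22522, ∠ ≈ 127.52°
∠G = 0.00° − 127.52° = -127.52°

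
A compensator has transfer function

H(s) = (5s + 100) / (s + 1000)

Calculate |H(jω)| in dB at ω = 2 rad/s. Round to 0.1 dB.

-20.0 dB

Substitute s = j2:
Numerator: 5(j2) + 100 = 100 + j10
Denominator: (j2) + 1000 = 1000 + j2
|N| = √(100² + 10²) ≈ 100.5, ∠N ≈ 5.71°
|D| = √(1000² + 2²) ≈ 1000, ∠D ≈ 0.11°
|H| = 100.5 / 1000 ≈ 0.1005
Gain = 20 log₁₀(0.1005) ≈ -19.96 dB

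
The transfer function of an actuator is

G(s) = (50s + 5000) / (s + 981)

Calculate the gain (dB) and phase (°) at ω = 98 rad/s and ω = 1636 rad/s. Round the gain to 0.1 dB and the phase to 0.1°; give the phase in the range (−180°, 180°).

Substitute s = j98:
Numerator: 50(j98) + 5000 = 5000 + j4900
Denominator: (j98) + 981 = 981 + j98
|N| = √(5000² + 4900²) ≈ 7000.7, ∠N ≈ 44.42°
|D| = √(981² + 98²) ≈ 985.88, ∠D ≈ 5.70°
|G| = 7000.7 / 985.88 ≈ 7.101
Gain = 20 log₁₀(7.101) ≈ 17.03 dB
∠G = 44.42° − 5.70° = 38.72°

Substitute s = j1636:
Numerator: 50(j1636) + 5000 = 5000 + j81800
Denominator: (j1636) + 981 = 981 + j1636
|N| = √(5000² + 81800²) ≈ 81953, ∠N ≈ 86.50°
|D| = √(981² + 1636²) ≈ 1907.6, ∠D ≈ 59.05°
|G| = 81953 / 1907.6 ≈ 42.961
Gain = 20 log₁₀(42.961) ≈ 32.66 dB
∠G = 86.50° − 59.05° = 27.45°

ω = 98: 17.0 dB, 38.7°; ω = 1636: 32.7 dB, 27.5°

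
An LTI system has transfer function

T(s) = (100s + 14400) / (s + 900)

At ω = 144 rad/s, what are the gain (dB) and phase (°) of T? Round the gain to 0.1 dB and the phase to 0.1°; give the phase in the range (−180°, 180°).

27.0 dB, 35.9°

Substitute s = j144:
Numerator: 100(j144) + 14400 = 14400 + j14400
Denominator: (j144) + 900 = 900 + j144
|N| = √(14400² + 14400²) ≈ 20365, ∠N ≈ 45.00°
|D| = √(900² + 144²) ≈ 911.45, ∠D ≈ 9.09°
|T| = 20365 / 911.45 ≈ 22.344
Gain = 20 log₁₀(22.344) ≈ 26.98 dB
∠T = 45.00° − 9.09° = 35.91°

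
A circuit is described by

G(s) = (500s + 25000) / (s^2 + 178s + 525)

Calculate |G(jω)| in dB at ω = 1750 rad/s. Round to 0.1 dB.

-10.9 dB

Substitute s = j1750:
Numerator: 500(j1750) + 25000 = 25000 + j875000
Denominator: (j1750)^2 + 178(j1750) + 525 = -3061975 + j311500
|N| = √(25000² + 875000²) ≈ 8.7536e+05, ∠N ≈ 88.36°
|D| = √(3061975² + 311500²) ≈ 3.0778e+06, ∠D ≈ 174.19°
|G| = 8.7536e+05 / 3.0778e+06 ≈ 0.28441
Gain = 20 log₁₀(0.28441) ≈ -10.92 dB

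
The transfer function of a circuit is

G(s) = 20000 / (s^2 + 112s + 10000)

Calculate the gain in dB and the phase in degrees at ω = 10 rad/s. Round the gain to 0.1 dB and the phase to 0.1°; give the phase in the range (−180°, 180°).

6.1 dB, -6.5°

At s = jω = j10:
quadratic: (j10)² + 112·j10 + 10000 = 9900 + j1120 → |·| ≈ 9963.2, ∠ ≈ 6.45°
|G| = 20000 / 9963.2 ≈ 2.0074
Gain = 20 log₁₀(2.0074) ≈ 6.05 dB
∠G = 0.00° − 6.45° = -6.45°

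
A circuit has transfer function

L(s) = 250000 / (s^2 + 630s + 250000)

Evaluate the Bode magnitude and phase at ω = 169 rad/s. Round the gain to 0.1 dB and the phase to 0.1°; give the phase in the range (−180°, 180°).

At s = jω = j169:
quadratic: (j169)² + 630·j169 + 250000 = 221439 + j106470 → |·| ≈ 2.4571e+05, ∠ ≈ 25.68°
|L| = 250000 / 2.4571e+05 ≈ 1.0175
Gain = 20 log₁₀(1.0175) ≈ 0.15 dB
∠L = 0.00° − 25.68° = -25.68°

0.2 dB, -25.7°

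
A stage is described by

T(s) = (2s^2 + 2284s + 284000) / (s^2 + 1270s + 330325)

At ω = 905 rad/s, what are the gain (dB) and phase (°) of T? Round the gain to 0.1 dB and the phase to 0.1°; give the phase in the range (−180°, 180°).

5.9 dB, 10.2°

Substitute s = j905:
Numerator: 2(j905)^2 + 2284(j905) + 284000 = -1354050 + j2067020
Denominator: (j905)^2 + 1270(j905) + 330325 = -488700 + j1149350
|N| = √(1354050² + 2067020²) ≈ 2.471e+06, ∠N ≈ 123.23°
|D| = √(488700² + 1149350²) ≈ 1.2489e+06, ∠D ≈ 113.04°
|T| = 2.471e+06 / 1.2489e+06 ≈ 1.9785
Gain = 20 log₁₀(1.9785) ≈ 5.93 dB
∠T = 123.23° − 113.04° = 10.19°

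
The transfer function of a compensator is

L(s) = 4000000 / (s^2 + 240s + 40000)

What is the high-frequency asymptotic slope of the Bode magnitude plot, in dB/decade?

Each pole contributes −20 dB/decade at high frequency; each zero contributes +20 dB/decade.
Net: 0 zero(s) − 2 pole(s) → -40 dB/decade.

-40 dB/decade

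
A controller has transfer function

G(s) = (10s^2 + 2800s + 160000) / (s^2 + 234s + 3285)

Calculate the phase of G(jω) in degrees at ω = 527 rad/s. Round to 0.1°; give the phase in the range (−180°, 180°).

Substitute s = j527:
Numerator: 10(j527)^2 + 2800(j527) + 160000 = -2617290 + j1475600
Denominator: (j527)^2 + 234(j527) + 3285 = -274444 + j123318
|N| = √(2617290² + 1475600²) ≈ 3.0046e+06, ∠N ≈ 150.59°
|D| = √(274444² + 123318²) ≈ 3.0088e+05, ∠D ≈ 155.80°
∠G = 150.59° − 155.80° = -5.21°

-5.2°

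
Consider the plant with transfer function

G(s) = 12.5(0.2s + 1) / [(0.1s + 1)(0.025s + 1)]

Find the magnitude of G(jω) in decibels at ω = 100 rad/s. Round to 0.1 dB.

At ω = 100 rad/s:
zero (1 + j100·0.2) = 1 + j20 → |·| ≈ 20.025, ∠ ≈ 87.14°
pole (1 + j100·0.1) = 1 + j10 → |·| ≈ 10.05, ∠ ≈ 84.29°
pole (1 + j100·0.025) = 1 + j2.5 → |·| ≈ 2.6926, ∠ ≈ 68.20°
|G| = 12.5 · 20.025 / (10.05 · 2.6926) ≈ 9.2501
Gain = 20 log₁₀(9.2501) ≈ 19.32 dB

19.3 dB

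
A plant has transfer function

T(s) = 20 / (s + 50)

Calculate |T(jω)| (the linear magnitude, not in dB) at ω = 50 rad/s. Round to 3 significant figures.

Substitute s = j50:
Numerator: 20 = 20 + j0
Denominator: (j50) + 50 = 50 + j50
|N| = √(20² + 0²) ≈ 20, ∠N ≈ 0.00°
|D| = √(50² + 50²) ≈ 70.711, ∠D ≈ 45.00°
|T| = 20 / 70.711 ≈ 0.28284

0.283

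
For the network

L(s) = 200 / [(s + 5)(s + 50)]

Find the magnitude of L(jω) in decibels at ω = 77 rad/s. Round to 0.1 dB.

-31.0 dB

At s = jω = j77:
pole (s+5): 5 + j77 → |·| = √(5²+77²) = √5954 ≈ 77.162, ∠ = arctan(77/5) ≈ 86.28°
pole (s+50): 50 + j77 → |·| = √(50²+77²) = √8429 ≈ 91.81, ∠ = arctan(77/50) ≈ 57.00°
|L| = 200 / 7084.2 ≈ 0.028232
Gain = 20 log₁₀(0.028232) ≈ -30.99 dB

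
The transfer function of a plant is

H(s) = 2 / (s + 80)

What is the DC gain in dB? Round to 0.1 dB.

H(0) = 2 / 80 = 0.025
20 log₁₀(0.025) ≈ -32.04 dB

-32.0 dB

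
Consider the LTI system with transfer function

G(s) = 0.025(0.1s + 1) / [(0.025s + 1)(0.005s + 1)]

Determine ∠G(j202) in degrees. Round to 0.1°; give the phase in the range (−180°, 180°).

-36.9°

At ω = 202 rad/s:
zero (1 + j202·0.1) = 1 + j20.2 → |·| ≈ 20.225, ∠ ≈ 87.17°
pole (1 + j202·0.025) = 1 + j5.05 → |·| ≈ 5.1481, ∠ ≈ 78.80°
pole (1 + j202·0.005) = 1 + j1.01 → |·| ≈ 1.4213, ∠ ≈ 45.29°
∠G = (87.17°) − (78.80° + 45.29°) = -36.92°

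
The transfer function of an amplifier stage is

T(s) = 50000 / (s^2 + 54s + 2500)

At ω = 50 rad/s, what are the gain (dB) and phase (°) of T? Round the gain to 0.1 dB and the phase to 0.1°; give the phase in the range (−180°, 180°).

At s = jω = j50:
quadratic: (j50)² + 54·j50 + 2500 = 0 + j2700 → |·| ≈ 2700, ∠ ≈ 90.00°
|T| = 50000 / 2700 ≈ 18.519
Gain = 20 log₁₀(18.519) ≈ 25.35 dB
∠T = 0.00° − 90.00° = -90.00°

25.4 dB, -90.0°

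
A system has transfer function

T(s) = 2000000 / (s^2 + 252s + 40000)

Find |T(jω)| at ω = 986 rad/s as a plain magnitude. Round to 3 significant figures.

At s = jω = j986:
quadratic: (j986)² + 252·j986 + 40000 = -932196 + j248472 → |·| ≈ 9.6474e+05, ∠ ≈ 165.08°
|T| = 2000000 / 9.6474e+05 ≈ 2.0731

2.07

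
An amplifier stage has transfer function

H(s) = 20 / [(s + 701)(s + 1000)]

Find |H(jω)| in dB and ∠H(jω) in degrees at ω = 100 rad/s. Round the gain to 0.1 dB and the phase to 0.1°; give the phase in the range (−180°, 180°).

-91.0 dB, -13.8°

At s = jω = j100:
pole (s+701): 701 + j100 → |·| = √(701²+100²) = √501401 ≈ 708.1, ∠ = arctan(100/701) ≈ 8.12°
pole (s+1000): 1000 + j100 → |·| = √(1000²+100²) = √1010000 ≈ 1005, ∠ = arctan(100/1000) ≈ 5.71°
|H| = 20 / 7.1164e+05 ≈ 2.8104e-05
Gain = 20 log₁₀(2.8104e-05) ≈ -91.02 dB
∠H = 0.00° − 13.83° = -13.83°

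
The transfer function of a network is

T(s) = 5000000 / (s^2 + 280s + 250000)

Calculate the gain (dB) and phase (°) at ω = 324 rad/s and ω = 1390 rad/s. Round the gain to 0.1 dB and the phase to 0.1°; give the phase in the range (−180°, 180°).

ω = 324: 29.3 dB, -32.0°; ω = 1390: 9.2 dB, -167.0°

At s = jω = j324:
quadratic: (j324)² + 280·j324 + 250000 = 145024 + j90720 → |·| ≈ 1.7106e+05, ∠ ≈ 32.03°
|T| = 5000000 / 1.7106e+05 ≈ 29.23
Gain = 20 log₁₀(29.23) ≈ 29.32 dB
∠T = 0.00° − 32.03° = -32.03°

At s = jω = j1390:
quadratic: (j1390)² + 280·j1390 + 250000 = -1682100 + j389200 → |·| ≈ 1.7265e+06, ∠ ≈ 166.97°
|T| = 5000000 / 1.7265e+06 ≈ 2.896
Gain = 20 log₁₀(2.896) ≈ 9.24 dB
∠T = 0.00° − 166.97° = -166.97°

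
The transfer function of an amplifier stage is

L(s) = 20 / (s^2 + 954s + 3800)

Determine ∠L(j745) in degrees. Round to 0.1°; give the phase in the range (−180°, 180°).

Substitute s = j745:
Numerator: 20 = 20 + j0
Denominator: (j745)^2 + 954(j745) + 3800 = -551225 + j710730
|N| = √(20² + 0²) ≈ 20, ∠N ≈ 0.00°
|D| = √(551225² + 710730²) ≈ 8.9944e+05, ∠D ≈ 127.80°
∠L = 0.00° − 127.80° = -127.80°

-127.8°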